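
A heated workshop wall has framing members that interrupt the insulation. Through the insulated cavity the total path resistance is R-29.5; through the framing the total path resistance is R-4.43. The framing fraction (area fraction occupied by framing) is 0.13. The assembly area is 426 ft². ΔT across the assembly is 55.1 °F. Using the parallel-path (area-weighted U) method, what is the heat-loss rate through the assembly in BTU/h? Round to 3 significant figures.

U_eff = 0.87/29.5 + 0.13/4.43 = 0.02949 + 0.02935 = 0.05884
R_eff = 1/U_eff = 17 ft²·°F·h/BTU
Q = 426 × 55.1 / 17 = 1381 BTU/h

1380 BTU/h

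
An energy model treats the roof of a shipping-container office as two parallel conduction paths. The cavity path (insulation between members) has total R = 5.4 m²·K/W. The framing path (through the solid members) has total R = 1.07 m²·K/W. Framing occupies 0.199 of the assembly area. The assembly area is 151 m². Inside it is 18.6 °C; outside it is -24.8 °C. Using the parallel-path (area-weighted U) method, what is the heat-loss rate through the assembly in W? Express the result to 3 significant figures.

U_eff = 0.801/5.4 + 0.199/1.07 = 0.1483 + 0.186 = 0.3343
R_eff = 1/U_eff = 2.991 m²·K/W
Q = 151 × (18.6 − (-24.8)) / 2.991 = 2191 W

2190 W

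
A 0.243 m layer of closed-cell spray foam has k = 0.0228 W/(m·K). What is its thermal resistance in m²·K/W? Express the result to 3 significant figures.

10.7 m²·K/W

R = L/k = 0.243/0.0228 = 10.66 m²·K/W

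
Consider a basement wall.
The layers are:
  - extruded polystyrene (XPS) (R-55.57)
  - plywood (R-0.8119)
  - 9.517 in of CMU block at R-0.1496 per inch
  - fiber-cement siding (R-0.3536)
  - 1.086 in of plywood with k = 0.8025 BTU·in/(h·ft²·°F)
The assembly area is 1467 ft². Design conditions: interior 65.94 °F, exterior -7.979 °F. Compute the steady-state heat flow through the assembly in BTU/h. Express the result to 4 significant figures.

1822 BTU/h

9.517 × 0.1496 = 1.4237
1.086/0.8025 = 1.3533
R_total = 55.57 + 0.8119 + 1.4237 + 0.3536 + 1.3533 = 59.513 ft²·°F·h/BTU
Q = A·ΔT/R = 1467 × (65.94 − (-7.979)) / 59.513 = 1822.1 BTU/h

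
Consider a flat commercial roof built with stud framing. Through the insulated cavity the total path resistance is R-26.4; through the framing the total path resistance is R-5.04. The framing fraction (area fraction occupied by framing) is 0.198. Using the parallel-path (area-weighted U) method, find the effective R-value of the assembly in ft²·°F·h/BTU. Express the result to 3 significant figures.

14.4 ft²·°F·h/BTU

U_eff = 0.802/26.4 + 0.198/5.04 = 0.03038 + 0.03929 = 0.06966
R_eff = 1/U_eff = 14.35 ft²·°F·h/BTU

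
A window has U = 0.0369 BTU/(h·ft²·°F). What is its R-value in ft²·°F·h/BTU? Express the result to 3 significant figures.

27.1 ft²·°F·h/BTU

R = 1/U = 1/0.0369 = 27.1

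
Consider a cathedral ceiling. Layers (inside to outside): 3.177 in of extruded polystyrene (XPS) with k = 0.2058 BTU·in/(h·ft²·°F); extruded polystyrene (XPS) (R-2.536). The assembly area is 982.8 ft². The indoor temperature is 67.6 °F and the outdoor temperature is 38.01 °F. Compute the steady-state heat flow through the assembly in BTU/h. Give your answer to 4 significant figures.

1618 BTU/h

3.177/0.2058 = 15.437
R_total = 15.437 + 2.536 = 17.973 ft²·°F·h/BTU
Q = A·ΔT/R = 982.8 × (67.6 − 38.01) / 17.973 = 1618 BTU/h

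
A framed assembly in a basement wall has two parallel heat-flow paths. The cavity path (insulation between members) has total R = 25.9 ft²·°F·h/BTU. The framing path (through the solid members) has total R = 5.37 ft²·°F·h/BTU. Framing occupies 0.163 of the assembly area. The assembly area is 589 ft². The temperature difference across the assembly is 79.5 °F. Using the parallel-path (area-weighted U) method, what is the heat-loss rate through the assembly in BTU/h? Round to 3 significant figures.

2930 BTU/h

U_eff = 0.837/25.9 + 0.163/5.37 = 0.03232 + 0.03035 = 0.06267
R_eff = 1/U_eff = 15.96 ft²·°F·h/BTU
Q = 589 × 79.5 / 15.96 = 2935 BTU/h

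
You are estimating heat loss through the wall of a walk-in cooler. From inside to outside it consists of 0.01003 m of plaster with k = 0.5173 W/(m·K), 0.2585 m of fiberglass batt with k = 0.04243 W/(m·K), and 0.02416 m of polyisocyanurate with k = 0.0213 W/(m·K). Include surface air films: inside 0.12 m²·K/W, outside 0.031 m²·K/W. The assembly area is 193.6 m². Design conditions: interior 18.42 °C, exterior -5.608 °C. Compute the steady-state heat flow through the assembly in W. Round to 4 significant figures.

0.01003/0.5173 = 0.019389
0.2585/0.04243 = 6.0924
0.02416/0.0213 = 1.1343
R_total = 0.12 + 0.019389 + 6.0924 + 1.1343 + 0.031 = 7.397 m²·K/W
Q = A·ΔT/R = 193.6 × (18.42 − (-5.608)) / 7.397 = 628.88 W

628.9 W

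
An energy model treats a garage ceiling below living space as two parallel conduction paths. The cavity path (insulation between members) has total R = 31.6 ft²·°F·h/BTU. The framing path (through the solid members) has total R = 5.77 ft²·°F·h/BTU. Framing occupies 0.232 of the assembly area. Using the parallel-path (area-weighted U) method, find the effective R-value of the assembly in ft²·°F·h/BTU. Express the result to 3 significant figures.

U_eff = 0.768/31.6 + 0.232/5.77 = 0.0243 + 0.04021 = 0.06451
R_eff = 1/U_eff = 15.5 ft²·°F·h/BTU

15.5 ft²·°F·h/BTU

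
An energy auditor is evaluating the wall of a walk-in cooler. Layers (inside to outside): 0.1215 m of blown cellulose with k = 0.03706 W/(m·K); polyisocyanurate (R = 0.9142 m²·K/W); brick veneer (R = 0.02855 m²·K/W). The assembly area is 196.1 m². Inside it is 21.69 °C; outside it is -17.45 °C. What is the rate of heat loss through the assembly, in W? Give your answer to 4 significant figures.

1818 W

0.1215/0.03706 = 3.2785
R_total = 3.2785 + 0.9142 + 0.02855 = 4.2212 m²·K/W
Q = A·ΔT/R = 196.1 × (21.69 − (-17.45)) / 4.2212 = 1818.3 W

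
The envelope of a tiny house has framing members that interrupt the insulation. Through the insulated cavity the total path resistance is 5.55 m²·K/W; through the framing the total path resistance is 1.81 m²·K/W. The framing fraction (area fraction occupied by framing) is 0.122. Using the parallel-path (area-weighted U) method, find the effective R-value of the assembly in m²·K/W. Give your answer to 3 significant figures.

4.43 m²·K/W

U_eff = 0.878/5.55 + 0.122/1.81 = 0.1582 + 0.0674 = 0.2256
R_eff = 1/U_eff = 4.433 m²·K/W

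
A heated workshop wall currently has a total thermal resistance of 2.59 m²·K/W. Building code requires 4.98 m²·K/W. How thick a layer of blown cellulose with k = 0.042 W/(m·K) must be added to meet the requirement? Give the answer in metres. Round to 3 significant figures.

ΔR = 4.98 − 2.59 = 2.39 m²·K/W
L = ΔR × k = 2.39 × 0.042 = 0.1004 m

0.100 m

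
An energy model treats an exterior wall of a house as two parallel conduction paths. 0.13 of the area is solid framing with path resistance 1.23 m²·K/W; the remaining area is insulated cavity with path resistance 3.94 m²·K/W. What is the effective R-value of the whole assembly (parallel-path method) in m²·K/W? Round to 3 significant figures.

U_eff = 0.87/3.94 + 0.13/1.23 = 0.2208 + 0.1057 = 0.3265
R_eff = 1/U_eff = 3.063 m²·K/W

3.06 m²·K/W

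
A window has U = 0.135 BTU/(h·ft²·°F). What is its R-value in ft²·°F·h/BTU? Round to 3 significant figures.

R = 1/U = 1/0.135 = 7.407

7.41 ft²·°F·h/BTU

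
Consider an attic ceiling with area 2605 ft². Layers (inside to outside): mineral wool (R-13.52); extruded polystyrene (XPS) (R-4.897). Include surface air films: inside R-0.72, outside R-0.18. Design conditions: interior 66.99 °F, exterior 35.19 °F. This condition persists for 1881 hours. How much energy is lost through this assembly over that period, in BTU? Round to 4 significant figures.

8066000 BTU

R_total = 0.72 + 13.52 + 4.897 + 0.18 = 19.317 ft²·°F·h/BTU
Q = 2605 × (66.99 − 35.19) / 19.317 = 4288.4 BTU/h
E = 4288.4 × 1881 = 8066500 BTU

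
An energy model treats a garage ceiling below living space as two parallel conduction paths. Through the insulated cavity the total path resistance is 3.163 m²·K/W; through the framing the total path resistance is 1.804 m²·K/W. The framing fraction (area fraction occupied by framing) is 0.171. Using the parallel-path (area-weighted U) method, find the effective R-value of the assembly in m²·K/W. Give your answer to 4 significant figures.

U_eff = 0.829/3.163 + 0.171/1.804 = 0.26209 + 0.094789 = 0.35688
R_eff = 1/U_eff = 2.802 m²·K/W

2.802 m²·K/W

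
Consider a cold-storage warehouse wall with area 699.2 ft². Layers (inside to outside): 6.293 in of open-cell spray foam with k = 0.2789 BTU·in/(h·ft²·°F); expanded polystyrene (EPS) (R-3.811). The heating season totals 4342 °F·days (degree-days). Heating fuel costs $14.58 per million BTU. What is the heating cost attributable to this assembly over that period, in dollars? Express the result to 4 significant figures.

6.293/0.2789 = 22.564
R_total = 22.564 + 3.811 = 26.375 ft²·°F·h/BTU
E = A × HDD × 24 / R = 699.2 × 4342 × 24 / 26.375 = 2762600 BTU
Cost = 2762600/10⁶ × 14.58 = $40.279

40.28 dollars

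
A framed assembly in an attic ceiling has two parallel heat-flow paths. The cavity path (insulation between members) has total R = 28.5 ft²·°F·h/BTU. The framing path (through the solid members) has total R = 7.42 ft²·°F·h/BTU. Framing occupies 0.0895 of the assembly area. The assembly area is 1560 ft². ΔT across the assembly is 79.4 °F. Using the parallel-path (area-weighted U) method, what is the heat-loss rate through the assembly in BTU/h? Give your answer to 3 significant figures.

U_eff = 0.9105/28.5 + 0.0895/7.42 = 0.03195 + 0.01206 = 0.04401
R_eff = 1/U_eff = 22.72 ft²·°F·h/BTU
Q = 1560 × 79.4 / 22.72 = 5451 BTU/h

5450 BTU/h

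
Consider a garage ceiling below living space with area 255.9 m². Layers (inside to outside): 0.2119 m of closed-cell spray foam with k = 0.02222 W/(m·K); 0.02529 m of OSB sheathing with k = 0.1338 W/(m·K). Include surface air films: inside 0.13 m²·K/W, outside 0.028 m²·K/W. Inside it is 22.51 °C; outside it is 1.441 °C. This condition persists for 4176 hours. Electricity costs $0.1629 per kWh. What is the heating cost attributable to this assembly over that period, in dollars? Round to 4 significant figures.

0.2119/0.02222 = 9.5365
0.02529/0.1338 = 0.18901
R_total = 0.13 + 9.5365 + 0.18901 + 0.028 = 9.8835 m²·K/W
Q = 255.9 × (22.51 − 1.441) / 9.8835 = 545.51 W
E = 545.51 W × 4176 h / 1000 = 2278.1 kWh
Cost = 2278.1 × 0.1629 = $371.1

371.1 dollars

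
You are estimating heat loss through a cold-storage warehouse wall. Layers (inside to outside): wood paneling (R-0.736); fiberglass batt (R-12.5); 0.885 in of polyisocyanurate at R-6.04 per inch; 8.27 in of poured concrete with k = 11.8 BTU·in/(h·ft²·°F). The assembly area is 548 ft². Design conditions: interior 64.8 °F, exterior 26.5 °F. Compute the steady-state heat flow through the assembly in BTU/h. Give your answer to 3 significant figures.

1090 BTU/h

0.885 × 6.04 = 5.345
8.27/11.8 = 0.7008
R_total = 0.736 + 12.5 + 5.345 + 0.7008 = 19.28 ft²·°F·h/BTU
Q = A·ΔT/R = 548 × (64.8 − 26.5) / 19.28 = 1088 BTU/h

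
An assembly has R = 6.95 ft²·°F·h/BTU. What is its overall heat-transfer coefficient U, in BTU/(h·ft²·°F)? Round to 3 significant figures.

U = 1/R = 1/6.95 = 0.1439

0.144 BTU/(h·ft²·°F)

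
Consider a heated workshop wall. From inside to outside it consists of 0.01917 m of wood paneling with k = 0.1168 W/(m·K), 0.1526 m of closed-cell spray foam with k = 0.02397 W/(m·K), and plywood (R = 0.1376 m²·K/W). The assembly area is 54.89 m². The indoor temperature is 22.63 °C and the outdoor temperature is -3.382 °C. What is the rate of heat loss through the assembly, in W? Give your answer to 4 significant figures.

214.1 W

0.01917/0.1168 = 0.16413
0.1526/0.02397 = 6.3663
R_total = 0.16413 + 6.3663 + 0.1376 = 6.668 m²·K/W
Q = A·ΔT/R = 54.89 × (22.63 − (-3.382)) / 6.668 = 214.13 W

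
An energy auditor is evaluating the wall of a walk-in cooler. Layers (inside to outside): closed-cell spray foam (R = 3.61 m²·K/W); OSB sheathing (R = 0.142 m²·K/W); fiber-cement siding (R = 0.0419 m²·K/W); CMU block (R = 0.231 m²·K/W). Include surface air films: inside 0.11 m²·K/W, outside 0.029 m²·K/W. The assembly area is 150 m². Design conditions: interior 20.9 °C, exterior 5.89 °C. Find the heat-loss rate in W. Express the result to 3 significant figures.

541 W

R_total = 0.11 + 3.61 + 0.142 + 0.0419 + 0.231 + 0.029 = 4.164 m²·K/W
Q = A·ΔT/R = 150 × (20.9 − 5.89) / 4.164 = 540.7 W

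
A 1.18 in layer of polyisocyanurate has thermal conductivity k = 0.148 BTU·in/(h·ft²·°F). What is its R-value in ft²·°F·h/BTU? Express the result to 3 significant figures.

R = L/k = 1.18/0.148 = 7.973 ft²·°F·h/BTU

7.97 ft²·°F·h/BTU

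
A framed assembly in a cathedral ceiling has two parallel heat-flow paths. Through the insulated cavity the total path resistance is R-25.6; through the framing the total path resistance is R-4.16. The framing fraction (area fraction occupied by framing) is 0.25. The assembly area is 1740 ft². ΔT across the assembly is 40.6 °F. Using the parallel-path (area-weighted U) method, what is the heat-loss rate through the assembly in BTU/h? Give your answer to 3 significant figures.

6320 BTU/h

U_eff = 0.75/25.6 + 0.25/4.16 = 0.0293 + 0.0601 = 0.08939
R_eff = 1/U_eff = 11.19 ft²·°F·h/BTU
Q = 1740 × 40.6 / 11.19 = 6315 BTU/h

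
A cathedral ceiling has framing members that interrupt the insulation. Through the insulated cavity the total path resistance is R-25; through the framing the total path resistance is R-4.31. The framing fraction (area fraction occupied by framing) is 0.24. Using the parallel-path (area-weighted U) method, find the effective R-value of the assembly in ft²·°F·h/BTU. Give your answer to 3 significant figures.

11.6 ft²·°F·h/BTU

U_eff = 0.76/25 + 0.24/4.31 = 0.0304 + 0.05568 = 0.08608
R_eff = 1/U_eff = 11.62 ft²·°F·h/BTU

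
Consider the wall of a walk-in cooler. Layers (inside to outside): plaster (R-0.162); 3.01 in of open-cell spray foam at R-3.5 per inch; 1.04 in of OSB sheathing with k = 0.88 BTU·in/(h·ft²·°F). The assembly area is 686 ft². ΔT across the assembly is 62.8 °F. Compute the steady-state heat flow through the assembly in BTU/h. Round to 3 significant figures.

3630 BTU/h

3.01 × 3.5 = 10.54
1.04/0.88 = 1.182
R_total = 0.162 + 10.54 + 1.182 = 11.88 ft²·°F·h/BTU
Q = A·ΔT/R = 686 × 62.8 / 11.88 = 3627 BTU/h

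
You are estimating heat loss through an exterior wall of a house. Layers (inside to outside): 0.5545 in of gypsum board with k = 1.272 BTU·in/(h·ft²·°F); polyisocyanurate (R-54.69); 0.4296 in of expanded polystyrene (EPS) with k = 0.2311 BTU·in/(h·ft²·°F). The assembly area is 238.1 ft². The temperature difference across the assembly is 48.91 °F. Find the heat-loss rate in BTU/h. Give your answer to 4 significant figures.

0.5545/1.272 = 0.43593
0.4296/0.2311 = 1.8589
R_total = 0.43593 + 54.69 + 1.8589 = 56.985 ft²·°F·h/BTU
Q = A·ΔT/R = 238.1 × 48.91 / 56.985 = 204.36 BTU/h

204.4 BTU/h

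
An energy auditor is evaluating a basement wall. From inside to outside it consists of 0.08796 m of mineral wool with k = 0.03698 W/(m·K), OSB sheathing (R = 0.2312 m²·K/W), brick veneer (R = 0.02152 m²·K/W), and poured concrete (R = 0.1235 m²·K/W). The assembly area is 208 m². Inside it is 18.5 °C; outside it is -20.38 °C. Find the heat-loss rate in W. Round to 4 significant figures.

2936 W

0.08796/0.03698 = 2.3786
R_total = 2.3786 + 0.2312 + 0.02152 + 0.1235 = 2.7548 m²·K/W
Q = A·ΔT/R = 208 × (18.5 − (-20.38)) / 2.7548 = 2935.6 W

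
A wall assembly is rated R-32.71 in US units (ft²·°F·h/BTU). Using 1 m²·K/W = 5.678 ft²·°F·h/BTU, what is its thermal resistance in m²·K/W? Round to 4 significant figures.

5.761 m²·K/W

R_SI = 32.71/5.678 = 5.7608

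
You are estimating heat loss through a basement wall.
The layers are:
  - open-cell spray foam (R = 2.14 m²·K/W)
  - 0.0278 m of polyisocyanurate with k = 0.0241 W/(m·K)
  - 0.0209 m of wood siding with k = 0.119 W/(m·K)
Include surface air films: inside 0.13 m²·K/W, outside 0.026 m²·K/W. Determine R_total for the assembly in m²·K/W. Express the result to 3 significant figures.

3.63 m²·K/W

0.0278/0.0241 = 1.154
0.0209/0.119 = 0.1756
R_total = 0.13 + 2.14 + 1.154 + 0.1756 + 0.026 = 3.625 m²·K/W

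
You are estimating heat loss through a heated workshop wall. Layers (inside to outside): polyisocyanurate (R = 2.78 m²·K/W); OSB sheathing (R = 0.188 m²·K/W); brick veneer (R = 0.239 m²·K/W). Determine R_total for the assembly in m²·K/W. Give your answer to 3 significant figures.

3.21 m²·K/W

R_total = 2.78 + 0.188 + 0.239 = 3.207 m²·K/W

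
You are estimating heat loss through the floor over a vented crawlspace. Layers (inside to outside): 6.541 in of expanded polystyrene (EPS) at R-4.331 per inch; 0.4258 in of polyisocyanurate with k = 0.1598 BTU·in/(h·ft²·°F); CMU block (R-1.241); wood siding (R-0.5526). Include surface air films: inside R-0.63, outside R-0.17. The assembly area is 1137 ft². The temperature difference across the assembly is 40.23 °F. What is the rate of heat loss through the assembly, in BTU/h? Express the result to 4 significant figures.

6.541 × 4.331 = 28.329
0.4258/0.1598 = 2.6646
R_total = 0.63 + 28.329 + 2.6646 + 1.241 + 0.5526 + 0.17 = 33.587 ft²·°F·h/BTU
Q = A·ΔT/R = 1137 × 40.23 / 33.587 = 1361.9 BTU/h

1362 BTU/h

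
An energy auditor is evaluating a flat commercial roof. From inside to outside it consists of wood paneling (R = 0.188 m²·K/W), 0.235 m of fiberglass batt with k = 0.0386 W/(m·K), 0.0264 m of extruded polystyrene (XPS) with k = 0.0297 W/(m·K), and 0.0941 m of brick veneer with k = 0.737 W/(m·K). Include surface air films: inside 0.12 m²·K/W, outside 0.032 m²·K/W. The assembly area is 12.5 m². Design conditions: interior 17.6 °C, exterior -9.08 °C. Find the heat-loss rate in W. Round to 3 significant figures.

0.235/0.0386 = 6.088
0.0264/0.0297 = 0.8889
0.0941/0.737 = 0.1277
R_total = 0.12 + 0.188 + 6.088 + 0.8889 + 0.1277 + 0.032 = 7.445 m²·K/W
Q = A·ΔT/R = 12.5 × (17.6 − (-9.08)) / 7.445 = 44.8 W

44.8 W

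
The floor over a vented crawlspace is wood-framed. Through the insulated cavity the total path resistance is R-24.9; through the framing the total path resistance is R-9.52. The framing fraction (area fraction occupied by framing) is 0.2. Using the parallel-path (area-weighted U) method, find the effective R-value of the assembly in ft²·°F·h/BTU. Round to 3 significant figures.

U_eff = 0.8/24.9 + 0.2/9.52 = 0.03213 + 0.02101 = 0.05314
R_eff = 1/U_eff = 18.82 ft²·°F·h/BTU

18.8 ft²·°F·h/BTU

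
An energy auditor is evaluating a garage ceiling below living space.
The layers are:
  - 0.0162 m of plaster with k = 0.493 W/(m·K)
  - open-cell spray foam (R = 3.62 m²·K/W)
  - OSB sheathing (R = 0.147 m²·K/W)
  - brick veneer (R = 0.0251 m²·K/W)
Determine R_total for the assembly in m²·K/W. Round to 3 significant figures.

3.82 m²·K/W

0.0162/0.493 = 0.03286
R_total = 0.03286 + 3.62 + 0.147 + 0.0251 = 3.825 m²·K/W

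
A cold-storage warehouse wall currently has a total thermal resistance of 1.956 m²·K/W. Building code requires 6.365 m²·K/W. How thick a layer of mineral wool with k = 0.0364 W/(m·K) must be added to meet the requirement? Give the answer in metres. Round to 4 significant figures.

ΔR = 6.365 − 1.956 = 4.409 m²·K/W
L = ΔR × k = 4.409 × 0.0364 = 0.16049 m

0.1605 m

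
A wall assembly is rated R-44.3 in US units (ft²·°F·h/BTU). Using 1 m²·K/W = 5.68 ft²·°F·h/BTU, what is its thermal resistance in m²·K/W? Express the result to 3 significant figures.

R_SI = 44.3/5.68 = 7.799

7.80 m²·K/W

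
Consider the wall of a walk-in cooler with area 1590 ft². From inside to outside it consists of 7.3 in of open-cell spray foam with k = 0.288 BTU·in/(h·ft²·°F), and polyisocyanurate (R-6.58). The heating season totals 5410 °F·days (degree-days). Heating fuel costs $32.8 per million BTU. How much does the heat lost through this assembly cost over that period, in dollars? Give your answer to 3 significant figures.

212 dollars

7.3/0.288 = 25.35
R_total = 25.35 + 6.58 = 31.93 ft²·°F·h/BTU
E = A × HDD × 24 / R = 1590 × 5410 × 24 / 31.93 = 6466000 BTU
Cost = 6466000/10⁶ × 32.8 = $212.1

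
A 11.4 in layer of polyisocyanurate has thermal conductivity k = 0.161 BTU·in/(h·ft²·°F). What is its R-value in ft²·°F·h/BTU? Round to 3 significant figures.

70.8 ft²·°F·h/BTU

R = L/k = 11.4/0.161 = 70.81 ft²·°F·h/BTU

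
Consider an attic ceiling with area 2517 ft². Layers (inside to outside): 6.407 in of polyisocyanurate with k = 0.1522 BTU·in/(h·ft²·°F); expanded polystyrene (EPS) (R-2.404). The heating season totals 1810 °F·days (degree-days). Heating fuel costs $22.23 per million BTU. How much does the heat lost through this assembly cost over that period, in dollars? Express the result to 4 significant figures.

6.407/0.1522 = 42.096
R_total = 42.096 + 2.404 = 44.5 ft²·°F·h/BTU
E = A × HDD × 24 / R = 2517 × 1810 × 24 / 44.5 = 2457000 BTU
Cost = 2457000/10⁶ × 22.23 = $54.62

54.62 dollars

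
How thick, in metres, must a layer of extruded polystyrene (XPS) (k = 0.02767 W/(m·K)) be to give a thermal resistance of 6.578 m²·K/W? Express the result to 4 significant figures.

L = R·k = 6.578 × 0.02767 = 0.18201 m

0.1820 m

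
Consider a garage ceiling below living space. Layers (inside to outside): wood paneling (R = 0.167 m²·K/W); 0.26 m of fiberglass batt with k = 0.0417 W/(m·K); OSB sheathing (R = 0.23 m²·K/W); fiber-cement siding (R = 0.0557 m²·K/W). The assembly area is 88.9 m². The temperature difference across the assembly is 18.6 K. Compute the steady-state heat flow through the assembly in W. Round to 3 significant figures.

247 W

0.26/0.0417 = 6.235
R_total = 0.167 + 6.235 + 0.23 + 0.0557 = 6.688 m²·K/W
Q = A·ΔT/R = 88.9 × 18.6 / 6.688 = 247.3 W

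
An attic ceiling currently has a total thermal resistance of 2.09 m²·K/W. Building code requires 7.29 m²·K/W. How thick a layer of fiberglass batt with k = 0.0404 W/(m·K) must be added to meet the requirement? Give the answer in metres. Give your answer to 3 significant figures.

0.210 m

ΔR = 7.29 − 2.09 = 5.2 m²·K/W
L = ΔR × k = 5.2 × 0.0404 = 0.2101 m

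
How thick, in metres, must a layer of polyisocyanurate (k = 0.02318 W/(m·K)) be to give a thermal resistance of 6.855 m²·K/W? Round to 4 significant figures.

0.1589 m

L = R·k = 6.855 × 0.02318 = 0.1589 m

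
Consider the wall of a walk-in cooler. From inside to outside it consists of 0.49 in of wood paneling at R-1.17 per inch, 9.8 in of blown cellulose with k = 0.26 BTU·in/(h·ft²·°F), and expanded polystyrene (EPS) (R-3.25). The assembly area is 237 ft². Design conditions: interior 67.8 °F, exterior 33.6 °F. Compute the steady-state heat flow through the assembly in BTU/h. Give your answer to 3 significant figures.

0.49 × 1.17 = 0.5733
9.8/0.26 = 37.69
R_total = 0.5733 + 37.69 + 3.25 = 41.52 ft²·°F·h/BTU
Q = A·ΔT/R = 237 × (67.8 − 33.6) / 41.52 = 195.2 BTU/h

195 BTU/h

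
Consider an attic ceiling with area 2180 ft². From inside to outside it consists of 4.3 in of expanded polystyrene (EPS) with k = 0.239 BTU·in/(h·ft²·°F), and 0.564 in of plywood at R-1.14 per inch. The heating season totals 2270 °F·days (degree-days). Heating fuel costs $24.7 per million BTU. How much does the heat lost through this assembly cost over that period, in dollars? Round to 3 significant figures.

4.3/0.239 = 17.99
0.564 × 1.14 = 0.643
R_total = 17.99 + 0.643 = 18.63 ft²·°F·h/BTU
E = A × HDD × 24 / R = 2180 × 2270 × 24 / 18.63 = 6373000 BTU
Cost = 6373000/10⁶ × 24.7 = $157.4

157 dollars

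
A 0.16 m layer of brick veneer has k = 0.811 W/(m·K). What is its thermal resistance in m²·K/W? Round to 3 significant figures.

0.197 m²·K/W

R = L/k = 0.16/0.811 = 0.1973 m²·K/W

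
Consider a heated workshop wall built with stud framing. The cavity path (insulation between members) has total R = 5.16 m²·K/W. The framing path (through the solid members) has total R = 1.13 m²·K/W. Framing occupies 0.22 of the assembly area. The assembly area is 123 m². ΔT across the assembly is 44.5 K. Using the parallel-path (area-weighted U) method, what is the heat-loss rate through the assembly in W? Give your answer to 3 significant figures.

U_eff = 0.78/5.16 + 0.22/1.13 = 0.1512 + 0.1947 = 0.3459
R_eff = 1/U_eff = 2.891 m²·K/W
Q = 123 × 44.5 / 2.891 = 1893 W

1890 W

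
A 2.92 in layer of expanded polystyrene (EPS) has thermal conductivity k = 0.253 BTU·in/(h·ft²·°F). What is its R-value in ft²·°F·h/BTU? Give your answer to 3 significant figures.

R = L/k = 2.92/0.253 = 11.54 ft²·°F·h/BTU

11.5 ft²·°F·h/BTU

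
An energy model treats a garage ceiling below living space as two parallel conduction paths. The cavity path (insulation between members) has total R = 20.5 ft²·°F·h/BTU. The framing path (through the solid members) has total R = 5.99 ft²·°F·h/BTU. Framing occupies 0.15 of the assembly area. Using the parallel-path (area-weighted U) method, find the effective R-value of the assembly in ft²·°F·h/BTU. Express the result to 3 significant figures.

U_eff = 0.85/20.5 + 0.15/5.99 = 0.04146 + 0.02504 = 0.06651
R_eff = 1/U_eff = 15.04 ft²·°F·h/BTU

15.0 ft²·°F·h/BTU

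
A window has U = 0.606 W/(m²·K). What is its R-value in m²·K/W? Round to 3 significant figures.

R = 1/U = 1/0.606 = 1.65

1.65 m²·K/W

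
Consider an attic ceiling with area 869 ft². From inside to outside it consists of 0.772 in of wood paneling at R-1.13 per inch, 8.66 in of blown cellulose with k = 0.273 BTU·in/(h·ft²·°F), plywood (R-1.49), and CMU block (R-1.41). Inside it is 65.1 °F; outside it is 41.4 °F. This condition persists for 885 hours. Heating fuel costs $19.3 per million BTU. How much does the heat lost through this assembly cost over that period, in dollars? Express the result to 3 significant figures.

0.772 × 1.13 = 0.8724
8.66/0.273 = 31.72
R_total = 0.8724 + 31.72 + 1.49 + 1.41 = 35.49 ft²·°F·h/BTU
Q = 869 × (65.1 − 41.4) / 35.49 = 580.2 BTU/h
E = 580.2 × 885 = 513500 BTU
Cost = 513500/10⁶ × 19.3 = $9.911

9.91 dollars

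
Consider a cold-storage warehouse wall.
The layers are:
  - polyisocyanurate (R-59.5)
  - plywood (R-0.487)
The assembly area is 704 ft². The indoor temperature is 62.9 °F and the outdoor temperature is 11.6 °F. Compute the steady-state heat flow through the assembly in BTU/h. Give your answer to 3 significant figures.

R_total = 59.5 + 0.487 = 59.99 ft²·°F·h/BTU
Q = A·ΔT/R = 704 × (62.9 − 11.6) / 59.99 = 602.1 BTU/h

602 BTU/h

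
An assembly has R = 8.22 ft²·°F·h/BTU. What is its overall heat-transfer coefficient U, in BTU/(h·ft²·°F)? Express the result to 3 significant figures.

0.122 BTU/(h·ft²·°F)

U = 1/R = 1/8.22 = 0.1217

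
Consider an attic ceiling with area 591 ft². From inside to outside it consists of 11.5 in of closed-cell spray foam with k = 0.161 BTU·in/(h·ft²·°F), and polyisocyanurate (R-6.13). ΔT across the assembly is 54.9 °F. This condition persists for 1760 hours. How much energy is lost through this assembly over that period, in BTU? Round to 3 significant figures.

11.5/0.161 = 71.43
R_total = 71.43 + 6.13 = 77.56 ft²·°F·h/BTU
Q = 591 × 54.9 / 77.56 = 418.3 BTU/h
E = 418.3 × 1760 = 736300 BTU

736000 BTU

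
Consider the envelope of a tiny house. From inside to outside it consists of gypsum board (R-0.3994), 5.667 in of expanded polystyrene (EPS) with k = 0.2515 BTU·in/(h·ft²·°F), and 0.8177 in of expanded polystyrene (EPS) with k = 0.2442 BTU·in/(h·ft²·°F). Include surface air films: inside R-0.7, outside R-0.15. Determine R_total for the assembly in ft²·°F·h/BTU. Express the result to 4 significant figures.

27.13 ft²·°F·h/BTU

5.667/0.2515 = 22.533
0.8177/0.2442 = 3.3485
R_total = 0.7 + 0.3994 + 22.533 + 3.3485 + 0.15 = 27.131 ft²·°F·h/BTU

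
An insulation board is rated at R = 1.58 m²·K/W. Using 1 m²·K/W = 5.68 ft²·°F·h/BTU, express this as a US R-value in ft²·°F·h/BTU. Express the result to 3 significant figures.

8.97 ft²·°F·h/BTU

R_US = 1.58 × 5.68 = 8.974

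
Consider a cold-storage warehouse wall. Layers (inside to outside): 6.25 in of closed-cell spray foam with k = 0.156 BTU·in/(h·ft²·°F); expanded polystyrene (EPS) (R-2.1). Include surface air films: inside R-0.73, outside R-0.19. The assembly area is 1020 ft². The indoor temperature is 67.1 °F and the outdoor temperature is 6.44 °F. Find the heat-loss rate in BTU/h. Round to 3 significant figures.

1440 BTU/h

6.25/0.156 = 40.06
R_total = 0.73 + 40.06 + 2.1 + 0.19 = 43.08 ft²·°F·h/BTU
Q = A·ΔT/R = 1020 × (67.1 − 6.44) / 43.08 = 1436 BTU/h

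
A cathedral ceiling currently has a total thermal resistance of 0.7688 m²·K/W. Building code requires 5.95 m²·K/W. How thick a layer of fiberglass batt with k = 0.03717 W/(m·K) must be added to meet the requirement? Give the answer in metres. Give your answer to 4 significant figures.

0.1926 m

ΔR = 5.95 − 0.7688 = 5.1812 m²·K/W
L = ΔR × k = 5.1812 × 0.03717 = 0.19259 m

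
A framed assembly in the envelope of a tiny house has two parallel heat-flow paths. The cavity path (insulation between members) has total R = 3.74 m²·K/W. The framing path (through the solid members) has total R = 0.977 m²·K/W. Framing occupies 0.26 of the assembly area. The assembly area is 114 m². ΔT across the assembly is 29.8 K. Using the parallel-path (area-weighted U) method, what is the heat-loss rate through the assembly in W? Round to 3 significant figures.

U_eff = 0.74/3.74 + 0.26/0.977 = 0.1979 + 0.2661 = 0.464
R_eff = 1/U_eff = 2.155 m²·K/W
Q = 114 × 29.8 / 2.155 = 1576 W

1580 W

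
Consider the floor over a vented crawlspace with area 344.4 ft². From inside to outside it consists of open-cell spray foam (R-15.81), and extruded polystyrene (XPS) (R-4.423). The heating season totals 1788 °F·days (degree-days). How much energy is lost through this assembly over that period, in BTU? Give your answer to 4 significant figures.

R_total = 15.81 + 4.423 = 20.233 ft²·°F·h/BTU
E = A × HDD × 24 / R = 344.4 × 1788 × 24 / 20.233 = 730440 BTU

730400 BTU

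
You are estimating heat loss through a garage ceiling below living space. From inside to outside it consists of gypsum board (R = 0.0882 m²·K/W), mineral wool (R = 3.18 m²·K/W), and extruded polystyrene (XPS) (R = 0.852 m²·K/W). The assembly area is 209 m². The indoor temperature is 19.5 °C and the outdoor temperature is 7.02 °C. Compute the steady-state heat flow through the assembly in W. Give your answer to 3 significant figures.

R_total = 0.0882 + 3.18 + 0.852 = 4.12 m²·K/W
Q = A·ΔT/R = 209 × (19.5 − 7.02) / 4.12 = 633.1 W

633 W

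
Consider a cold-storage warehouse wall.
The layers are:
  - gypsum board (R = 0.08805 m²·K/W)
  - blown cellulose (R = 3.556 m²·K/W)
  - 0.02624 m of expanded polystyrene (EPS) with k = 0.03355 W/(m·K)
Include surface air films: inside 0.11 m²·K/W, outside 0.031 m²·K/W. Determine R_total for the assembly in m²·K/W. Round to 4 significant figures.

0.02624/0.03355 = 0.78212
R_total = 0.11 + 0.08805 + 3.556 + 0.78212 + 0.031 = 4.5672 m²·K/W

4.567 m²·K/W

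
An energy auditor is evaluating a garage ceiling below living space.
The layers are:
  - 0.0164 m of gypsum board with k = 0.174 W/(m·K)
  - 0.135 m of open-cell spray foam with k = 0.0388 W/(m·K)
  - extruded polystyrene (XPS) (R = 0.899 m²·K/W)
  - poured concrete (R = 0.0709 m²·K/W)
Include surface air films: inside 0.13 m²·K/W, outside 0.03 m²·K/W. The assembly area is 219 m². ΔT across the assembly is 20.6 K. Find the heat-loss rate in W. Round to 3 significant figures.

0.0164/0.174 = 0.09425
0.135/0.0388 = 3.479
R_total = 0.13 + 0.09425 + 3.479 + 0.899 + 0.0709 + 0.03 = 4.704 m²·K/W
Q = A·ΔT/R = 219 × 20.6 / 4.704 = 959.2 W

959 W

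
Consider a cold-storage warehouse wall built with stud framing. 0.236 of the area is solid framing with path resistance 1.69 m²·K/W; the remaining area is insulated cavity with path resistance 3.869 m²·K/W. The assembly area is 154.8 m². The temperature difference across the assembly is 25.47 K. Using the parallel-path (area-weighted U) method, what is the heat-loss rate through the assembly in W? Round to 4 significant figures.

1329 W

U_eff = 0.764/3.869 + 0.236/1.69 = 0.19747 + 0.13964 = 0.33711
R_eff = 1/U_eff = 2.9664 m²·K/W
Q = 154.8 × 25.47 / 2.9664 = 1329.2 W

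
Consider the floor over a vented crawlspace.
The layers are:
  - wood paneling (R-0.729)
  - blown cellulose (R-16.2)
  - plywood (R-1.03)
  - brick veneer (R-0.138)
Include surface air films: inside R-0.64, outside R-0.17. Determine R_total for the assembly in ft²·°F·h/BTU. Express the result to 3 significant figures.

R_total = 0.64 + 0.729 + 16.2 + 1.03 + 0.138 + 0.17 = 18.91 ft²·°F·h/BTU

18.9 ft²·°F·h/BTU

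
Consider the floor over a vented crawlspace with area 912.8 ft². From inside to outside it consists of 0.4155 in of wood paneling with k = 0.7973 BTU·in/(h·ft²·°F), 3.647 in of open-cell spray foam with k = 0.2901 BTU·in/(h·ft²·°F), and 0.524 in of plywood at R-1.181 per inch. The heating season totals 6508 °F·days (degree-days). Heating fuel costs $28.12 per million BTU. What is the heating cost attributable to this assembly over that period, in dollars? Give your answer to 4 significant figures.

292.4 dollars

0.4155/0.7973 = 0.52113
3.647/0.2901 = 12.572
0.524 × 1.181 = 0.61884
R_total = 0.52113 + 12.572 + 0.61884 = 13.712 ft²·°F·h/BTU
E = A × HDD × 24 / R = 912.8 × 6508 × 24 / 13.712 = 10398000 BTU
Cost = 10398000/10⁶ × 28.12 = $292.39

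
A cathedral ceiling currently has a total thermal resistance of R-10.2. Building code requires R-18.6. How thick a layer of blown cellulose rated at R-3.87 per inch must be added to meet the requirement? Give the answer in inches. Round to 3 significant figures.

2.17 in

ΔR = 18.6 − 10.2 = 8.4 ft²·°F·h/BTU
L = ΔR / (R/in) = 8.4/3.87 = 2.171 in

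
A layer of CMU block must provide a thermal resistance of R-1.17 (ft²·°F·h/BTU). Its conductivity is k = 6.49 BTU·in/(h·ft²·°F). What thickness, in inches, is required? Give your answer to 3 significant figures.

7.59 in

L = R × k = 1.17 × 6.49 = 7.593 in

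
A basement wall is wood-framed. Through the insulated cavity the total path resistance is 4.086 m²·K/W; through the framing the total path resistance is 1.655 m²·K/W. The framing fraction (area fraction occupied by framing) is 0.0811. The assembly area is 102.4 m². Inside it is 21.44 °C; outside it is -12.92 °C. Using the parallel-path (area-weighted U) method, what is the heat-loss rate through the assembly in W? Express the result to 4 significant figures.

U_eff = 0.9189/4.086 + 0.0811/1.655 = 0.22489 + 0.049003 = 0.27389
R_eff = 1/U_eff = 3.6511 m²·K/W
Q = 102.4 × (21.44 − (-12.92)) / 3.6511 = 963.68 W

963.7 W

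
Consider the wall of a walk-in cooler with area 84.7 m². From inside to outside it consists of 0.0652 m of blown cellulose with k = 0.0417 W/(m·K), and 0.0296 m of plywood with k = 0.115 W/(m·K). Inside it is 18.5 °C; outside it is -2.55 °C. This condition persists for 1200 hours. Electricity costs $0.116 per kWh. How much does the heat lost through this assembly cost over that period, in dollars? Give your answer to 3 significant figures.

0.0652/0.0417 = 1.564
0.0296/0.115 = 0.2574
R_total = 1.564 + 0.2574 = 1.821 m²·K/W
Q = 84.7 × (18.5 − (-2.55)) / 1.821 = 979.1 W
E = 979.1 W × 1200 h / 1000 = 1175 kWh
Cost = 1175 × 0.116 = $136.3

136 dollars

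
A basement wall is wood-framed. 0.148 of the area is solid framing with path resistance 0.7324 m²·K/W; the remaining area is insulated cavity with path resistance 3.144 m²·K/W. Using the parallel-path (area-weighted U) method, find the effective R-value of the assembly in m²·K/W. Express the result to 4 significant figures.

U_eff = 0.852/3.144 + 0.148/0.7324 = 0.27099 + 0.20208 = 0.47307
R_eff = 1/U_eff = 2.1139 m²·K/W

2.114 m²·K/W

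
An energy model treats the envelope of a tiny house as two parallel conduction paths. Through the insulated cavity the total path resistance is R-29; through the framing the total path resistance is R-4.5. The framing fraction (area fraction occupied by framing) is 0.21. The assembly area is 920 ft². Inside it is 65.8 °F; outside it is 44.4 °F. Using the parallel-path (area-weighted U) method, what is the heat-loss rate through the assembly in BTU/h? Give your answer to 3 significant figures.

U_eff = 0.79/29 + 0.21/4.5 = 0.02724 + 0.04667 = 0.07391
R_eff = 1/U_eff = 13.53 ft²·°F·h/BTU
Q = 920 × (65.8 − 44.4) / 13.53 = 1455 BTU/h

1460 BTU/h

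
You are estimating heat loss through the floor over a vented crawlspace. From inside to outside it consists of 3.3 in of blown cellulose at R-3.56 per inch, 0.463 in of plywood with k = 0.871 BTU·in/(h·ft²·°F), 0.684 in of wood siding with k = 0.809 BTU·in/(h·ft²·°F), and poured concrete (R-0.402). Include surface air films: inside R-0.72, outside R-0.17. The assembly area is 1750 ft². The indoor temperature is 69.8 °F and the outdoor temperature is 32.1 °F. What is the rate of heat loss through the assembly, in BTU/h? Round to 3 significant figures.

4580 BTU/h

3.3 × 3.56 = 11.75
0.463/0.871 = 0.5316
0.684/0.809 = 0.8455
R_total = 0.72 + 11.75 + 0.5316 + 0.8455 + 0.402 + 0.17 = 14.42 ft²·°F·h/BTU
Q = A·ΔT/R = 1750 × (69.8 − 32.1) / 14.42 = 4576 BTU/h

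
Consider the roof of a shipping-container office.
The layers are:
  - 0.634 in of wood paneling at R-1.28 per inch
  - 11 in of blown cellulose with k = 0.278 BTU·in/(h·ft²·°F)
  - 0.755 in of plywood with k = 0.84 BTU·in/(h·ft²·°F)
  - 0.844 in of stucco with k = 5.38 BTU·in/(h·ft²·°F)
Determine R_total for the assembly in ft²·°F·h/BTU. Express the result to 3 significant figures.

41.4 ft²·°F·h/BTU

0.634 × 1.28 = 0.8115
11/0.278 = 39.57
0.755/0.84 = 0.8988
0.844/5.38 = 0.1569
R_total = 0.8115 + 39.57 + 0.8988 + 0.1569 = 41.44 ft²·°F·h/BTU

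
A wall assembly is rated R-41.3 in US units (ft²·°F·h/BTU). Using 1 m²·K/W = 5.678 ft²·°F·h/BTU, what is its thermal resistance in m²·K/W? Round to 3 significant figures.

R_SI = 41.3/5.678 = 7.274

7.27 m²·K/W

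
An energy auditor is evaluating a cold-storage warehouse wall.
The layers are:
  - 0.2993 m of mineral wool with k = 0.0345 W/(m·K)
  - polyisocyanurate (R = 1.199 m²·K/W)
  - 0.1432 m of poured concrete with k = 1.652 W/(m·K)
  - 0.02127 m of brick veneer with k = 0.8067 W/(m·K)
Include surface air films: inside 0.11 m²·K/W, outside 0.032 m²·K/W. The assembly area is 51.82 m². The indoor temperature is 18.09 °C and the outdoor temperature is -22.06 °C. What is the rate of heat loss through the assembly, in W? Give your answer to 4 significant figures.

0.2993/0.0345 = 8.6754
0.1432/1.652 = 0.086683
0.02127/0.8067 = 0.026367
R_total = 0.11 + 8.6754 + 1.199 + 0.086683 + 0.026367 + 0.032 = 10.129 m²·K/W
Q = A·ΔT/R = 51.82 × (18.09 − (-22.06)) / 10.129 = 205.4 W

205.4 W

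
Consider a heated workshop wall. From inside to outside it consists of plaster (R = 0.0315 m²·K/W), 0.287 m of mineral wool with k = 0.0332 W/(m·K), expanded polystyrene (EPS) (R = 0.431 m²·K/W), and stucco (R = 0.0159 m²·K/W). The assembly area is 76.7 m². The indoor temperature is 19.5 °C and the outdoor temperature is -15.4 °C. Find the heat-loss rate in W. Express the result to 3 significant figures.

0.287/0.0332 = 8.645
R_total = 0.0315 + 8.645 + 0.431 + 0.0159 = 9.123 m²·K/W
Q = A·ΔT/R = 76.7 × (19.5 − (-15.4)) / 9.123 = 293.4 W

293 W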